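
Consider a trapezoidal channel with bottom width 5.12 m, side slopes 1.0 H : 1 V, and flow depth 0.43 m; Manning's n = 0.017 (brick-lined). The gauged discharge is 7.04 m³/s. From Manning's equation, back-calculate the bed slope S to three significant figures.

A = (b + z·y)·y = (5.12 + 1.0×0.43)×0.43 = 2.387 m²
P = b + 2y√(1+z²) = 5.12 + 2×0.43×√(1+1.0²) = 6.336 m
R = A/P = 2.387/6.336 = 0.3766 m
S = (Q·n / (1·A·R^(2/3)))² = (7.04×0.017 / (1×2.387×0.5215))² = 0.009246

0.00925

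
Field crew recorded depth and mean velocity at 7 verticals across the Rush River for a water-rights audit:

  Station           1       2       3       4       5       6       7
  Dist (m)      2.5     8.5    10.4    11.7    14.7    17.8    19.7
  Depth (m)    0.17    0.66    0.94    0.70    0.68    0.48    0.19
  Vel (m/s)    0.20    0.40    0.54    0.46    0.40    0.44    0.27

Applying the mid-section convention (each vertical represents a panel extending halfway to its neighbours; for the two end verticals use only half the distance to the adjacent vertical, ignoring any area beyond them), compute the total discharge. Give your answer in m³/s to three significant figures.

4.06 m³/s

w_1 = (8.5 − 2.5)/2 = 3 m; q_1 = 0.20 × 0.17 × 3 = 0.1020 m³/s
w_2 = (10.4 − 2.5)/2 = 3.95 m; q_2 = 0.40 × 0.66 × 3.95 = 1.043 m³/s
w_3 = (11.7 − 8.5)/2 = 1.6 m; q_3 = 0.54 × 0.94 × 1.6 = 0.8122 m³/s
w_4 = (14.7 − 10.4)/2 = 2.15 m; q_4 = 0.46 × 0.70 × 2.15 = 0.6923 m³/s
w_5 = (17.8 − 11.7)/2 = 3.05 m; q_5 = 0.40 × 0.68 × 3.05 = 0.8296 m³/s
w_6 = (19.7 − 14.7)/2 = 2.5 m; q_6 = 0.44 × 0.48 × 2.5 = 0.5280 m³/s
w_7 = (19.7 − 17.8)/2 = 0.95 m; q_7 = 0.27 × 0.19 × 0.95 = 0.04874 m³/s
Q = Σ qᵢ = 4.056 m³/s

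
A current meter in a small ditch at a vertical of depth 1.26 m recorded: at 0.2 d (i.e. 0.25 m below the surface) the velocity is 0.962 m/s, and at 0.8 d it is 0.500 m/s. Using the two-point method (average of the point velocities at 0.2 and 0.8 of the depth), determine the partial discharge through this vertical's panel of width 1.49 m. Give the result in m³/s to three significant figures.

1.37 m³/s

v̄ = (0.962 + 0.500) / 2 = 0.7310 m/s
q = v̄ × d × w = 0.7310 × 1.26 × 1.49 = 1.372 m³/s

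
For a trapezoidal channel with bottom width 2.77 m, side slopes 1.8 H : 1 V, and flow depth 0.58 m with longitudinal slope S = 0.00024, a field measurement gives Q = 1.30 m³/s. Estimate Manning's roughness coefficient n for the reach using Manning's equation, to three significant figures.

A = (b + z·y)·y = (2.77 + 1.8×0.58)×0.58 = 2.212 m²
P = b + 2y√(1+z²) = 2.77 + 2×0.58×√(1+1.8²) = 5.159 m
R = A/P = 2.212/5.159 = 0.4288 m
n = (1/Q)·A·R^(2/3)·S^(1/2) = (1/1.30) × 2.212 × 0.5687 × 0.01549 = 0.01499

0.0150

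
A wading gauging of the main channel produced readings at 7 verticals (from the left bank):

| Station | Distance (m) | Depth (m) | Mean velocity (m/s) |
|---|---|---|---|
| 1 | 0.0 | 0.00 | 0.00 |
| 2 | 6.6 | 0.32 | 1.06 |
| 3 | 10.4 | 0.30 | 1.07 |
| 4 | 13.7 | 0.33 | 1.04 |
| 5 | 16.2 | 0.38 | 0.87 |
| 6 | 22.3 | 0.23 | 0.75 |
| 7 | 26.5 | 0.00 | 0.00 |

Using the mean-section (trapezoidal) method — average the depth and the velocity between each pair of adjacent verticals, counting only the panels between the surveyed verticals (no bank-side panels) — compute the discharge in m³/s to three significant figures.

5.45 m³/s

Panel 1-2: Δb = 6.6 m, d̄ = (0.00+0.32)/2 = 0.16, v̄ = (0.00+1.06)/2 = 0.53 → q = 6.6×0.16×0.53 = 0.5597 m³/s
Panel 2-3: Δb = 3.8 m, d̄ = (0.32+0.30)/2 = 0.31, v̄ = (1.06+1.07)/2 = 1.065 → q = 3.8×0.31×1.065 = 1.255 m³/s
Panel 3-4: Δb = 3.3 m, d̄ = (0.30+0.33)/2 = 0.315, v̄ = (1.07+1.04)/2 = 1.055 → q = 3.3×0.315×1.055 = 1.097 m³/s
Panel 4-5: Δb = 2.5 m, d̄ = (0.33+0.38)/2 = 0.355, v̄ = (1.04+0.87)/2 = 0.955 → q = 2.5×0.355×0.955 = 0.8476 m³/s
Panel 5-6: Δb = 6.1 m, d̄ = (0.38+0.23)/2 = 0.305, v̄ = (0.87+0.75)/2 = 0.81 → q = 6.1×0.305×0.81 = 1.507 m³/s
Panel 6-7: Δb = 4.2 m, d̄ = (0.23+0.00)/2 = 0.115, v̄ = (0.75+0.00)/2 = 0.375 → q = 4.2×0.115×0.375 = 0.1811 m³/s
Q = Σ q = 5.447 m³/s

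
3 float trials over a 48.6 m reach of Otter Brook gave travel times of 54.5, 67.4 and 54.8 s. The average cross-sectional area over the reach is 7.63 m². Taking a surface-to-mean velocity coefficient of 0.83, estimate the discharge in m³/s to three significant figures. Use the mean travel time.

5.23 m³/s

t̄ = (54.5 + 67.4 + 54.8) / 3 = 58.9 s
v_surface = L / t̄ = 48.6 / 58.9 = 0.8251 m/s
v_mean = 0.83 × 0.8251 = 0.6849 m/s
Q = A × v_mean = 7.63 × 0.6849 = 5.225 m³/s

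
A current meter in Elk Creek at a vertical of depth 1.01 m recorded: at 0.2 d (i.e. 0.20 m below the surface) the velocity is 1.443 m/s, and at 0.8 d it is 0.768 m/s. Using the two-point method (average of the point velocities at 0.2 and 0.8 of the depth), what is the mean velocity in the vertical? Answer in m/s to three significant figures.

v̄ = (1.443 + 0.768) / 2 = 1.106 m/s

1.11 m/s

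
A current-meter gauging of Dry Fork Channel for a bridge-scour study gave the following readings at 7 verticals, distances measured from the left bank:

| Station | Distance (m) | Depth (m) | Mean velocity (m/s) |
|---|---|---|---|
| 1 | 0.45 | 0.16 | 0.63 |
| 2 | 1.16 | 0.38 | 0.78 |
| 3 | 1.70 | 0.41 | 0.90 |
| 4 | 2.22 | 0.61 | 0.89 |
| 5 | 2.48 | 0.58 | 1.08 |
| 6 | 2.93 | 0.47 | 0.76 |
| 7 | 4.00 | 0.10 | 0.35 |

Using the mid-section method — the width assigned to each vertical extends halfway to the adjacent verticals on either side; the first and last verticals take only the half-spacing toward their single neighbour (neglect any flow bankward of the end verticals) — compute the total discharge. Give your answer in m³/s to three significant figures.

w_1 = (1.16 − 0.45)/2 = 0.355 m; q_1 = 0.63 × 0.16 × 0.355 = 0.03578 m³/s
w_2 = (1.70 − 0.45)/2 = 0.625 m; q_2 = 0.78 × 0.38 × 0.625 = 0.1853 m³/s
w_3 = (2.22 − 1.16)/2 = 0.53 m; q_3 = 0.90 × 0.41 × 0.53 = 0.1956 m³/s
w_4 = (2.48 − 1.70)/2 = 0.39 m; q_4 = 0.89 × 0.61 × 0.39 = 0.2117 m³/s
w_5 = (2.93 − 2.22)/2 = 0.355 m; q_5 = 1.08 × 0.58 × 0.355 = 0.2224 m³/s
w_6 = (4.00 − 2.48)/2 = 0.76 m; q_6 = 0.76 × 0.47 × 0.76 = 0.2715 m³/s
w_7 = (4.00 − 2.93)/2 = 0.535 m; q_7 = 0.35 × 0.10 × 0.535 = 0.01873 m³/s
Q = Σ qᵢ = 1.141 m³/s

1.14 m³/s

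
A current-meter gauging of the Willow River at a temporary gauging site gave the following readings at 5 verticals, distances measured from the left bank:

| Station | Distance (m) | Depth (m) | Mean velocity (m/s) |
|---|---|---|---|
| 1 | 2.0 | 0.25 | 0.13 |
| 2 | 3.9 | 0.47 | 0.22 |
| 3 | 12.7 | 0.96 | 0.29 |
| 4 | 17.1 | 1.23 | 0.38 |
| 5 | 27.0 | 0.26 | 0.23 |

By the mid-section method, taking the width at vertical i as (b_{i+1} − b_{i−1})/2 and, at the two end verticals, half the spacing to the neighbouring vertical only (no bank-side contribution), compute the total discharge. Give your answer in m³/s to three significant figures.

w_1 = (3.9 − 2.0)/2 = 0.95 m; q_1 = 0.13 × 0.25 × 0.95 = 0.03088 m³/s
w_2 = (12.7 − 2.0)/2 = 5.35 m; q_2 = 0.22 × 0.47 × 5.35 = 0.5532 m³/s
w_3 = (17.1 − 3.9)/2 = 6.6 m; q_3 = 0.29 × 0.96 × 6.6 = 1.837 m³/s
w_4 = (27.0 − 12.7)/2 = 7.15 m; q_4 = 0.38 × 1.23 × 7.15 = 3.342 m³/s
w_5 = (27.0 − 17.1)/2 = 4.95 m; q_5 = 0.23 × 0.26 × 4.95 = 0.2960 m³/s
Q = Σ qᵢ = 6.059 m³/s

6.06 m³/s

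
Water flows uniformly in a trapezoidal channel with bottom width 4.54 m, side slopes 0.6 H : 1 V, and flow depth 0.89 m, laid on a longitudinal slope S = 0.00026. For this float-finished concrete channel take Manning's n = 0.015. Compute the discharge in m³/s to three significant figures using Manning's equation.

3.76 m³/s

A = (b + z·y)·y = (4.54 + 0.6×0.89)×0.89 = 4.516 m²
P = b + 2y√(1+z²) = 4.54 + 2×0.89×√(1+0.6²) = 6.616 m
R = A/P = 4.516/6.616 = 0.6826 m
Q = (1/n)·A·R^(2/3)·S^(1/2) = (1/0.015) × 4.516 × 0.6826^(2/3) × 0.00026^(1/2) = 3.763 m³/s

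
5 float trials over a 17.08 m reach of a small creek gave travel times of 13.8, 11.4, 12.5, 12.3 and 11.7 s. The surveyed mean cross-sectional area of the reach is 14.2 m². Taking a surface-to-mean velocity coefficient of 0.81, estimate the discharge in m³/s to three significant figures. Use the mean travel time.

15.9 m³/s

t̄ = (13.8 + 11.4 + 12.5 + 12.3 + 11.7) / 5 = 12.34 s
v_surface = L / t̄ = 17.08 / 12.34 = 1.384 m/s
v_mean = 0.81 × 1.384 = 1.121 m/s
Q = A × v_mean = 14.2 × 1.121 = 15.92 m³/s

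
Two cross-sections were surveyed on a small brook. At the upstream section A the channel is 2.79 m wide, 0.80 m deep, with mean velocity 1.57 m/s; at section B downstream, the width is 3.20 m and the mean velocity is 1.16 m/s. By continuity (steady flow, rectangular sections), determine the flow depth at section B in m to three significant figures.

Q = A₁V₁ = (2.79×0.80) × 1.57 = 3.504 m³/s
d₂ = Q/(b₂ V₂) = 3.504/(3.20×1.16) = 0.9440 m

0.944 m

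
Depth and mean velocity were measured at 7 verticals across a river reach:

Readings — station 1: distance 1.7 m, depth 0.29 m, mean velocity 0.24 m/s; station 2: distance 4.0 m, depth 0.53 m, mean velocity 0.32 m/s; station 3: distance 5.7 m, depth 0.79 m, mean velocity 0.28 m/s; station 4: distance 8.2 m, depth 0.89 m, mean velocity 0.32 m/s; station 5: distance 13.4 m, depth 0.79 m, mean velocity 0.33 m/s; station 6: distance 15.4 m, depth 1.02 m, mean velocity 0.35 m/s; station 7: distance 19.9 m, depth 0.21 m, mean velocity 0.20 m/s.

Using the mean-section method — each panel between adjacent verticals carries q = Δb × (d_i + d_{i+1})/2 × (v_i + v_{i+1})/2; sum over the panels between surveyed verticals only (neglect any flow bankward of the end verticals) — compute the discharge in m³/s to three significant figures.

4.03 m³/s

Panel 1-2: Δb = 2.3 m, d̄ = (0.29+0.53)/2 = 0.41, v̄ = (0.24+0.32)/2 = 0.28 → q = 2.3×0.41×0.28 = 0.2640 m³/s
Panel 2-3: Δb = 1.7 m, d̄ = (0.53+0.79)/2 = 0.66, v̄ = (0.32+0.28)/2 = 0.3 → q = 1.7×0.66×0.3 = 0.3366 m³/s
Panel 3-4: Δb = 2.5 m, d̄ = (0.79+0.89)/2 = 0.84, v̄ = (0.28+0.32)/2 = 0.3 → q = 2.5×0.84×0.3 = 0.6300 m³/s
Panel 4-5: Δb = 5.2 m, d̄ = (0.89+0.79)/2 = 0.84, v̄ = (0.32+0.33)/2 = 0.325 → q = 5.2×0.84×0.325 = 1.420 m³/s
Panel 5-6: Δb = 2 m, d̄ = (0.79+1.02)/2 = 0.905, v̄ = (0.33+0.35)/2 = 0.34 → q = 2×0.905×0.34 = 0.6154 m³/s
Panel 6-7: Δb = 4.5 m, d̄ = (1.02+0.21)/2 = 0.615, v̄ = (0.35+0.20)/2 = 0.275 → q = 4.5×0.615×0.275 = 0.7611 m³/s
Q = Σ q = 4.027 m³/s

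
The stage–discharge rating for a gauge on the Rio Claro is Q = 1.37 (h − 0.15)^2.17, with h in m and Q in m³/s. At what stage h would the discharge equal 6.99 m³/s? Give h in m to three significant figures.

h − h₀ = (Q/C)^(1/b) = (6.99/1.37)^(1/2.17) = 2.119 m
h = 0.15 + 2.119 = 2.269 m

2.27 m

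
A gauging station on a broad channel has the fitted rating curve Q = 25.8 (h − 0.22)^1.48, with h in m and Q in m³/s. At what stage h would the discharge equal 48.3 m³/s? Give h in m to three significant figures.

h − h₀ = (Q/C)^(1/b) = (48.3/25.8)^(1/1.48) = 1.528 m
h = 0.22 + 1.528 = 1.748 m

1.75 m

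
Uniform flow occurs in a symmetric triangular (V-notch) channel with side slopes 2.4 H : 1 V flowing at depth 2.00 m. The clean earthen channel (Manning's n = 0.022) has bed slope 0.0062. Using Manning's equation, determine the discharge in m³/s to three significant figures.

32.6 m³/s

A = z·y² = 2.4×2.00² = 9.600 m²
P = 2y√(1+z²) = 2×2.00×√(1+2.4²) = 10.40 m
R = A/P = 9.600/10.40 = 0.9231 m
Q = (1/n)·A·R^(2/3)·S^(1/2) = (1/0.022) × 9.600 × 0.9231^(2/3) × 0.0062^(1/2) = 32.57 m³/s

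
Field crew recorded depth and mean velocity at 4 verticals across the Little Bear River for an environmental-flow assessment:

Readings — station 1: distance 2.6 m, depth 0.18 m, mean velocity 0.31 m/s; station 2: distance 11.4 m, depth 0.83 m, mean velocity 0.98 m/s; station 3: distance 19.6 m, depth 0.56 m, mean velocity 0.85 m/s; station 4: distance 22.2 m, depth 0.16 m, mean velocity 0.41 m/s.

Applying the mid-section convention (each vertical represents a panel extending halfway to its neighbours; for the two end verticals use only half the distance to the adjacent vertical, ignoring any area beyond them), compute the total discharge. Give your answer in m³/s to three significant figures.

w_1 = (11.4 − 2.6)/2 = 4.4 m; q_1 = 0.31 × 0.18 × 4.4 = 0.2455 m³/s
w_2 = (19.6 − 2.6)/2 = 8.5 m; q_2 = 0.98 × 0.83 × 8.5 = 6.914 m³/s
w_3 = (22.2 − 11.4)/2 = 5.4 m; q_3 = 0.85 × 0.56 × 5.4 = 2.570 m³/s
w_4 = (22.2 − 19.6)/2 = 1.3 m; q_4 = 0.41 × 0.16 × 1.3 = 0.08528 m³/s
Q = Σ qᵢ = 9.815 m³/s

9.82 m³/s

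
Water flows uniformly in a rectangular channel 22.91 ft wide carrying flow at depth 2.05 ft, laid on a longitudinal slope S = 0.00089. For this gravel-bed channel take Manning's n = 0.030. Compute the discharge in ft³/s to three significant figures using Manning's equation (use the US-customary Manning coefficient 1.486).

100 ft³/s

A = b·y = 22.91 × 2.05 = 46.97 ft²
P = b + 2y = 22.91 + 2×2.05 = 27.01 ft
R = A/P = 46.97/27.01 = 1.739 ft
Q = (1.486/n)·A·R^(2/3)·S^(1/2) = (1.486/0.030) × 46.97 × 1.739^(2/3) × 0.00089^(1/2) = 100.4 ft³/s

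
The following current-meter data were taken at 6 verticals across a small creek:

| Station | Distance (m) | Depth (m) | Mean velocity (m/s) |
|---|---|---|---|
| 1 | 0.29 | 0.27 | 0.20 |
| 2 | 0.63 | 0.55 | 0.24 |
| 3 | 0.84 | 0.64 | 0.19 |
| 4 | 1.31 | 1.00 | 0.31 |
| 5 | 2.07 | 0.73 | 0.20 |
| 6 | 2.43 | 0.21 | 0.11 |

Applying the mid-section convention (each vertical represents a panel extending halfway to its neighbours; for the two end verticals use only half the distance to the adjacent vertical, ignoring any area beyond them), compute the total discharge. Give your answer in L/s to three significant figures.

w_1 = (0.63 − 0.29)/2 = 0.17 m; q_1 = 0.20 × 0.27 × 0.17 = 0.009180 m³/s
w_2 = (0.84 − 0.29)/2 = 0.275 m; q_2 = 0.24 × 0.55 × 0.275 = 0.03630 m³/s
w_3 = (1.31 − 0.63)/2 = 0.34 m; q_3 = 0.19 × 0.64 × 0.34 = 0.04134 m³/s
w_4 = (2.07 − 0.84)/2 = 0.615 m; q_4 = 0.31 × 1.00 × 0.615 = 0.1907 m³/s
w_5 = (2.43 − 1.31)/2 = 0.56 m; q_5 = 0.20 × 0.73 × 0.56 = 0.08176 m³/s
w_6 = (2.43 − 2.07)/2 = 0.18 m; q_6 = 0.11 × 0.21 × 0.18 = 0.004158 m³/s
Q = Σ qᵢ = 0.3634 m³/s
= 0.3634 × 1000 = 363.4 L/s

363 L/s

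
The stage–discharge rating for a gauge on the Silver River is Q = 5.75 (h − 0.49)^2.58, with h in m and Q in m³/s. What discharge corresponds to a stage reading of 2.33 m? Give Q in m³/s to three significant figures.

27.7 m³/s

Q = 5.75 × (2.33 − 0.49)^2.58 = 5.75 × 1.84^2.58 = 27.73 m³/s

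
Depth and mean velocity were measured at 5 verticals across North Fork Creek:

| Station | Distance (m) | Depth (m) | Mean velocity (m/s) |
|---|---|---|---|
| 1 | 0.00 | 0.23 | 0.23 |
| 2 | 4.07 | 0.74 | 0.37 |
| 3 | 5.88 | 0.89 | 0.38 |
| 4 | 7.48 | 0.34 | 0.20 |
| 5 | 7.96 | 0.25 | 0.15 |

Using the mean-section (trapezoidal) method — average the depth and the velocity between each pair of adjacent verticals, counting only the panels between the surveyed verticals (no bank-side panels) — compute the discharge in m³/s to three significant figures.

1.46 m³/s

Panel 1-2: Δb = 4.07 m, d̄ = (0.23+0.74)/2 = 0.485, v̄ = (0.23+0.37)/2 = 0.3 → q = 4.07×0.485×0.3 = 0.5922 m³/s
Panel 2-3: Δb = 1.81 m, d̄ = (0.74+0.89)/2 = 0.815, v̄ = (0.37+0.38)/2 = 0.375 → q = 1.81×0.815×0.375 = 0.5532 m³/s
Panel 3-4: Δb = 1.6 m, d̄ = (0.89+0.34)/2 = 0.615, v̄ = (0.38+0.20)/2 = 0.29 → q = 1.6×0.615×0.29 = 0.2854 m³/s
Panel 4-5: Δb = 0.48 m, d̄ = (0.34+0.25)/2 = 0.295, v̄ = (0.20+0.15)/2 = 0.175 → q = 0.48×0.295×0.175 = 0.02478 m³/s
Q = Σ q = 1.456 m³/s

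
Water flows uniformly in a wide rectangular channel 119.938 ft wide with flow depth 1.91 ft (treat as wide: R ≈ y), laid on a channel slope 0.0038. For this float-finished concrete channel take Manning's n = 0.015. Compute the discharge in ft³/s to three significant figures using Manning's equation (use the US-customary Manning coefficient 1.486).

A = b·y = 119.938 × 1.91 = 229.1 ft²
Wide channel: R ≈ y = 1.91 ft
Q = (1.486/n)·A·R^(2/3)·S^(1/2) = (1.486/0.015) × 229.1 × 1.910^(2/3) × 0.0038^(1/2) = 2154 ft³/s

2150 ft³/s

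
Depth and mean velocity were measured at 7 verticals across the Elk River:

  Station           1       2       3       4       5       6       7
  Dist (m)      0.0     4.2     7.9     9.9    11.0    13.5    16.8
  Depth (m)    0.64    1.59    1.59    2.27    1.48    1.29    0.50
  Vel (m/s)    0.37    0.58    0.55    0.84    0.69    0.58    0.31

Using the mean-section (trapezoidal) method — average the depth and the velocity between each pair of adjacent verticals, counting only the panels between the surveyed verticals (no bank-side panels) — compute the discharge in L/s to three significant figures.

13300 L/s

Panel 1-2: Δb = 4.2 m, d̄ = (0.64+1.59)/2 = 1.115, v̄ = (0.37+0.58)/2 = 0.475 → q = 4.2×1.115×0.475 = 2.224 m³/s
Panel 2-3: Δb = 3.7 m, d̄ = (1.59+1.59)/2 = 1.59, v̄ = (0.58+0.55)/2 = 0.565 → q = 3.7×1.59×0.565 = 3.324 m³/s
Panel 3-4: Δb = 2 m, d̄ = (1.59+2.27)/2 = 1.93, v̄ = (0.55+0.84)/2 = 0.695 → q = 2×1.93×0.695 = 2.683 m³/s
Panel 4-5: Δb = 1.1 m, d̄ = (2.27+1.48)/2 = 1.875, v̄ = (0.84+0.69)/2 = 0.765 → q = 1.1×1.875×0.765 = 1.578 m³/s
Panel 5-6: Δb = 2.5 m, d̄ = (1.48+1.29)/2 = 1.385, v̄ = (0.69+0.58)/2 = 0.635 → q = 2.5×1.385×0.635 = 2.199 m³/s
Panel 6-7: Δb = 3.3 m, d̄ = (1.29+0.50)/2 = 0.895, v̄ = (0.58+0.31)/2 = 0.445 → q = 3.3×0.895×0.445 = 1.314 m³/s
Q = Σ q = 13.32 m³/s
= 13.32 × 1000 = 13320 L/s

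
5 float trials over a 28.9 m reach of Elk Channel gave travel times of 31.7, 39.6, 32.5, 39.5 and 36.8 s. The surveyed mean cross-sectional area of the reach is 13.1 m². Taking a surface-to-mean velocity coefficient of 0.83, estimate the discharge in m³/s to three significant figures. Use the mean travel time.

t̄ = (31.7 + 39.6 + 32.5 + 39.5 + 36.8) / 5 = 36.02 s
v_surface = L / t̄ = 28.9 / 36.02 = 0.8023 m/s
v_mean = 0.83 × 0.8023 = 0.6659 m/s
Q = A × v_mean = 13.1 × 0.6659 = 8.724 m³/s

8.72 m³/s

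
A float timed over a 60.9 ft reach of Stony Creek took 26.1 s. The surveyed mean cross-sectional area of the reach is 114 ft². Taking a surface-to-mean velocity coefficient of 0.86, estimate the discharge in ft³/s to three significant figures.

229 ft³/s

v_surface = L / t̄ = 60.9 / 26.1 = 2.333 ft/s
v_mean = 0.86 × 2.333 = 2.007 ft/s
Q = A × v_mean = 114 × 2.007 = 228.8 ft³/s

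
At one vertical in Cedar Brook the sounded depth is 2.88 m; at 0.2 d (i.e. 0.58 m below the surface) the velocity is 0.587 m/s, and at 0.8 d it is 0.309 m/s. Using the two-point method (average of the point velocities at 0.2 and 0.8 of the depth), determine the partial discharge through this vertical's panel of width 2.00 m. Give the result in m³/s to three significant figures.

2.58 m³/s

v̄ = (0.587 + 0.309) / 2 = 0.4480 m/s
q = v̄ × d × w = 0.4480 × 2.88 × 2.00 = 2.580 m³/s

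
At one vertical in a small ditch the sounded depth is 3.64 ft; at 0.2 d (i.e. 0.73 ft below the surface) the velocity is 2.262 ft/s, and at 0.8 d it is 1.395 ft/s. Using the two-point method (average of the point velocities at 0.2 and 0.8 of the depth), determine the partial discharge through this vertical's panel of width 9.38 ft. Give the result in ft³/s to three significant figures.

v̄ = (2.262 + 1.395) / 2 = 1.829 ft/s
q = v̄ × d × w = 1.829 × 3.64 × 9.38 = 62.43 ft³/s

62.4 ft³/s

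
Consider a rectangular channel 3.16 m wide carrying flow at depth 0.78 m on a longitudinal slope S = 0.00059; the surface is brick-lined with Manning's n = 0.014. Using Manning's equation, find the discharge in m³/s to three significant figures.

2.77 m³/s

A = b·y = 3.16 × 0.78 = 2.465 m²
P = b + 2y = 3.16 + 2×0.78 = 4.720 m
R = A/P = 2.465/4.720 = 0.5222 m
Q = (1/n)·A·R^(2/3)·S^(1/2) = (1/0.014) × 2.465 × 0.5222^(2/3) × 0.00059^(1/2) = 2.773 m³/s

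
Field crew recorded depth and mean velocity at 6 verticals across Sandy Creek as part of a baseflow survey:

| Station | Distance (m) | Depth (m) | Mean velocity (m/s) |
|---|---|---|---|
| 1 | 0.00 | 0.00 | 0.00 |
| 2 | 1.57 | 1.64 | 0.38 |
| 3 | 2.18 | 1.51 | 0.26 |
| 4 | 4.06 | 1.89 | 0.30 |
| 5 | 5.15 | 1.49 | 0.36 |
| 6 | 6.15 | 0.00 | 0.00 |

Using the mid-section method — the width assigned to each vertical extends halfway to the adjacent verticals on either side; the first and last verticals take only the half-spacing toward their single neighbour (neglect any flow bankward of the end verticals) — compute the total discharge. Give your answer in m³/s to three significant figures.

w_2 = (2.18 − 0.00)/2 = 1.09 m; q_2 = 0.38 × 1.64 × 1.09 = 0.6793 m³/s
w_3 = (4.06 − 1.57)/2 = 1.245 m; q_3 = 0.26 × 1.51 × 1.245 = 0.4888 m³/s
w_4 = (5.15 − 2.18)/2 = 1.485 m; q_4 = 0.30 × 1.89 × 1.485 = 0.8420 m³/s
w_5 = (6.15 − 4.06)/2 = 1.045 m; q_5 = 0.36 × 1.49 × 1.045 = 0.5605 m³/s
Stations 1, 6 contribute zero (depth or velocity is 0).
Q = Σ qᵢ = 2.571 m³/s

2.57 m³/s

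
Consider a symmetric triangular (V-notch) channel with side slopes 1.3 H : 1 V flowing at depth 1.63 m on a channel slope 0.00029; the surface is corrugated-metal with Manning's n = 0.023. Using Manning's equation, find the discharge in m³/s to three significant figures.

A = z·y² = 1.3×1.63² = 3.454 m²
P = 2y√(1+z²) = 2×1.63×√(1+1.3²) = 5.347 m
R = A/P = 3.454/5.347 = 0.6460 m
Q = (1/n)·A·R^(2/3)·S^(1/2) = (1/0.023) × 3.454 × 0.6460^(2/3) × 0.00029^(1/2) = 1.911 m³/s

1.91 m³/s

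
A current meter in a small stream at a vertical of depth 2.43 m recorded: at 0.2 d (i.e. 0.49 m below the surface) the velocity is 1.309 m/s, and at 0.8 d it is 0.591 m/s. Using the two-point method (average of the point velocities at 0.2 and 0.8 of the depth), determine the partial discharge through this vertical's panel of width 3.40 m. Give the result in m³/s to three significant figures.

v̄ = (1.309 + 0.591) / 2 = 0.9500 m/s
q = v̄ × d × w = 0.9500 × 2.43 × 3.40 = 7.849 m³/s

7.85 m³/s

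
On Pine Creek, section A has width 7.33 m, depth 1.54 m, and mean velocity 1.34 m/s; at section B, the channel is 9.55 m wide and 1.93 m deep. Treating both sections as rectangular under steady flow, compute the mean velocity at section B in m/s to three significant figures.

Q = A₁V₁ = (7.33×1.54) × 1.34 = 15.13 m³/s
A₂ = 9.55 × 1.93 = 18.43 m²
V₂ = Q/A₂ = 15.13/18.43 = 0.8207 m/s

0.821 m/s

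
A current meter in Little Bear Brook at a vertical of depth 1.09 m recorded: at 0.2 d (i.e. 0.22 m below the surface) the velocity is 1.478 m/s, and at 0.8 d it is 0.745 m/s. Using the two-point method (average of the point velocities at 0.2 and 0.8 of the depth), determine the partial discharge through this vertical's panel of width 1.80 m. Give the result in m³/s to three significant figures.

v̄ = (1.478 + 0.745) / 2 = 1.112 m/s
q = v̄ × d × w = 1.112 × 1.09 × 1.80 = 2.181 m³/s

2.18 m³/s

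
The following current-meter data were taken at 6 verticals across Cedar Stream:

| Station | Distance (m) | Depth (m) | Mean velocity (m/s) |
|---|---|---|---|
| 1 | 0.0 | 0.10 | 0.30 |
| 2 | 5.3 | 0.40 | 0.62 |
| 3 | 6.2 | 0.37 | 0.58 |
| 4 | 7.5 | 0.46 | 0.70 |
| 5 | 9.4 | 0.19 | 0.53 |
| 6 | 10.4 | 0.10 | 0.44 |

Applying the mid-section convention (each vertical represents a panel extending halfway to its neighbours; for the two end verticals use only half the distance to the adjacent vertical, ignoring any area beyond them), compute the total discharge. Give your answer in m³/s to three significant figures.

1.77 m³/s

w_1 = (5.3 − 0.0)/2 = 2.65 m; q_1 = 0.30 × 0.10 × 2.65 = 0.07950 m³/s
w_2 = (6.2 − 0.0)/2 = 3.1 m; q_2 = 0.62 × 0.40 × 3.1 = 0.7688 m³/s
w_3 = (7.5 − 5.3)/2 = 1.1 m; q_3 = 0.58 × 0.37 × 1.1 = 0.2361 m³/s
w_4 = (9.4 − 6.2)/2 = 1.6 m; q_4 = 0.70 × 0.46 × 1.6 = 0.5152 m³/s
w_5 = (10.4 − 7.5)/2 = 1.45 m; q_5 = 0.53 × 0.19 × 1.45 = 0.1460 m³/s
w_6 = (10.4 − 9.4)/2 = 0.5 m; q_6 = 0.44 × 0.10 × 0.5 = 0.02200 m³/s
Q = Σ qᵢ = 1.768 m³/s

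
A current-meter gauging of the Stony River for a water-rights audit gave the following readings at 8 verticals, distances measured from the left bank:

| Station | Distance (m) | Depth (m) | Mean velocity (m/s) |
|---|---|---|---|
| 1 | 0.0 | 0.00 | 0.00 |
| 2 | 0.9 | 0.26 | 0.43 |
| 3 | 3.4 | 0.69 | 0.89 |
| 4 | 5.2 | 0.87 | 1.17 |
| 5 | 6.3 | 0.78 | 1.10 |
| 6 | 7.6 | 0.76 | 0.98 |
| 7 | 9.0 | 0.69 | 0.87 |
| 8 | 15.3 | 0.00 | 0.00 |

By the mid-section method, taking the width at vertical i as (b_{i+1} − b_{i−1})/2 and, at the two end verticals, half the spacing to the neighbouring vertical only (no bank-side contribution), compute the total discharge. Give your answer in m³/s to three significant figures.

7.33 m³/s

w_2 = (3.4 − 0.0)/2 = 1.7 m; q_2 = 0.43 × 0.26 × 1.7 = 0.1901 m³/s
w_3 = (5.2 − 0.9)/2 = 2.15 m; q_3 = 0.89 × 0.69 × 2.15 = 1.320 m³/s
w_4 = (6.3 − 3.4)/2 = 1.45 m; q_4 = 1.17 × 0.87 × 1.45 = 1.476 m³/s
w_5 = (7.6 − 5.2)/2 = 1.2 m; q_5 = 1.10 × 0.78 × 1.2 = 1.030 m³/s
w_6 = (9.0 − 6.3)/2 = 1.35 m; q_6 = 0.98 × 0.76 × 1.35 = 1.005 m³/s
w_7 = (15.3 − 7.6)/2 = 3.85 m; q_7 = 0.87 × 0.69 × 3.85 = 2.311 m³/s
Stations 1, 8 contribute zero (depth or velocity is 0).
Q = Σ qᵢ = 7.333 m³/s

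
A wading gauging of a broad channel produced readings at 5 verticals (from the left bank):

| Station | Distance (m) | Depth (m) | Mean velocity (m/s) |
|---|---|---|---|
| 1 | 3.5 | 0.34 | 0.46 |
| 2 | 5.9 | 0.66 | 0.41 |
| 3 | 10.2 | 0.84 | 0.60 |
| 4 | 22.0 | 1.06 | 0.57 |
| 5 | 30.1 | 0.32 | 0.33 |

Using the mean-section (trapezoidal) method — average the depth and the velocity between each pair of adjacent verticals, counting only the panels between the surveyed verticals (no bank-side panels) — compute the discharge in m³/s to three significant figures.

11.2 m³/s

Panel 1-2: Δb = 2.4 m, d̄ = (0.34+0.66)/2 = 0.5, v̄ = (0.46+0.41)/2 = 0.435 → q = 2.4×0.5×0.435 = 0.5220 m³/s
Panel 2-3: Δb = 4.3 m, d̄ = (0.66+0.84)/2 = 0.75, v̄ = (0.41+0.60)/2 = 0.505 → q = 4.3×0.75×0.505 = 1.629 m³/s
Panel 3-4: Δb = 11.8 m, d̄ = (0.84+1.06)/2 = 0.95, v̄ = (0.60+0.57)/2 = 0.585 → q = 11.8×0.95×0.585 = 6.558 m³/s
Panel 4-5: Δb = 8.1 m, d̄ = (1.06+0.32)/2 = 0.69, v̄ = (0.57+0.33)/2 = 0.45 → q = 8.1×0.69×0.45 = 2.515 m³/s
Q = Σ q = 11.22 m³/s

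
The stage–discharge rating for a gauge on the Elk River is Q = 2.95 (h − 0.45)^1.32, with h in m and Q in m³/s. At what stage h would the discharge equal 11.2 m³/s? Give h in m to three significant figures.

3.20 m

h − h₀ = (Q/C)^(1/b) = (11.2/2.95)^(1/1.32) = 2.747 m
h = 0.45 + 2.747 = 3.197 m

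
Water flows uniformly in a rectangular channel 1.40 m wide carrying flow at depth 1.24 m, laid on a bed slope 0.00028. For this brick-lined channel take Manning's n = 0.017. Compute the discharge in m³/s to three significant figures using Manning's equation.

1.00 m³/s

A = b·y = 1.40 × 1.24 = 1.736 m²
P = b + 2y = 1.40 + 2×1.24 = 3.880 m
R = A/P = 1.736/3.880 = 0.4474 m
Q = (1/n)·A·R^(2/3)·S^(1/2) = (1/0.017) × 1.736 × 0.4474^(2/3) × 0.00028^(1/2) = 0.9996 m³/s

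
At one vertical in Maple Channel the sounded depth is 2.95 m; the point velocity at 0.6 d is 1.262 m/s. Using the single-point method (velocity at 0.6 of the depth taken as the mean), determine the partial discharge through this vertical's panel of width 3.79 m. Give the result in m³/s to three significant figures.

14.1 m³/s

v̄ = v₀.₆ = 1.262 m/s
q = v̄ × d × w = 1.262 × 2.95 × 3.79 = 14.11 m³/s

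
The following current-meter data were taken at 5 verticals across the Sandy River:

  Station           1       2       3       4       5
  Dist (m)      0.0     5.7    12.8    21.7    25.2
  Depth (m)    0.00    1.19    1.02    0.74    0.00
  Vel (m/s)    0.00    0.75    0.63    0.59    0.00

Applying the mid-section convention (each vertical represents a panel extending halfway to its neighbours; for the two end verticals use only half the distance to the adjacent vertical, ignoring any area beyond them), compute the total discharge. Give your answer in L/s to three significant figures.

13600 L/s

w_2 = (12.8 − 0.0)/2 = 6.4 m; q_2 = 0.75 × 1.19 × 6.4 = 5.712 m³/s
w_3 = (21.7 − 5.7)/2 = 8 m; q_3 = 0.63 × 1.02 × 8 = 5.141 m³/s
w_4 = (25.2 − 12.8)/2 = 6.2 m; q_4 = 0.59 × 0.74 × 6.2 = 2.707 m³/s
Stations 1, 5 contribute zero (depth or velocity is 0).
Q = Σ qᵢ = 13.56 m³/s
= 13.56 × 1000 = 13560 L/s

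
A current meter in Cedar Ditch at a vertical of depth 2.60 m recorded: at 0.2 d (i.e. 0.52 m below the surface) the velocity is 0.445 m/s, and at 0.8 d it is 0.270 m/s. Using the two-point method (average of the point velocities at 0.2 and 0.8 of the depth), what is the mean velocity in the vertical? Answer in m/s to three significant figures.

v̄ = (0.445 + 0.270) / 2 = 0.3575 m/s

0.358 m/s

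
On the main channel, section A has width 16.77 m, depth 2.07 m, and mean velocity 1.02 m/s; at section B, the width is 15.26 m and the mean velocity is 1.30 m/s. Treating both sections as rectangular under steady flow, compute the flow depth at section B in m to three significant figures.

Q = A₁V₁ = (16.77×2.07) × 1.02 = 35.41 m³/s
d₂ = Q/(b₂ V₂) = 35.41/(15.26×1.30) = 1.785 m

1.78 m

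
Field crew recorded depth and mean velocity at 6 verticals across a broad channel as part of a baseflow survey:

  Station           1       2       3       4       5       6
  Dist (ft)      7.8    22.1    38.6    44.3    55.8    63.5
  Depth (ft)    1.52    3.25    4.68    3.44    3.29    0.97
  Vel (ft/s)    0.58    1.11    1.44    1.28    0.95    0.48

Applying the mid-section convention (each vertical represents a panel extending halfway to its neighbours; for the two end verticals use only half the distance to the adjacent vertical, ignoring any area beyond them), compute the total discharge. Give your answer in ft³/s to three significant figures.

w_1 = (22.1 − 7.8)/2 = 7.15 ft; q_1 = 0.58 × 1.52 × 7.15 = 6.303 ft³/s
w_2 = (38.6 − 7.8)/2 = 15.4 ft; q_2 = 1.11 × 3.25 × 15.4 = 55.56 ft³/s
w_3 = (44.3 − 22.1)/2 = 11.1 ft; q_3 = 1.44 × 4.68 × 11.1 = 74.81 ft³/s
w_4 = (55.8 − 38.6)/2 = 8.6 ft; q_4 = 1.28 × 3.44 × 8.6 = 37.87 ft³/s
w_5 = (63.5 − 44.3)/2 = 9.6 ft; q_5 = 0.95 × 3.29 × 9.6 = 30.00 ft³/s
w_6 = (63.5 − 55.8)/2 = 3.85 ft; q_6 = 0.48 × 0.97 × 3.85 = 1.793 ft³/s
Q = Σ qᵢ = 206.3 ft³/s

206 ft³/s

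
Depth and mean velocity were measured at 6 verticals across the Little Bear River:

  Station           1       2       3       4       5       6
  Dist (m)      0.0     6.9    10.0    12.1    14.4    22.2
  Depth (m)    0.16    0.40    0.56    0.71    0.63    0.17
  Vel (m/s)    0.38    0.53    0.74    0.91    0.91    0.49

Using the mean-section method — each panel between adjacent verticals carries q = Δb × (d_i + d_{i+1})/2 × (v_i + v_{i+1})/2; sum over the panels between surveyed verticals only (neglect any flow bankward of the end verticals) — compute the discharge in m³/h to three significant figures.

23400 m³/h

Panel 1-2: Δb = 6.9 m, d̄ = (0.16+0.40)/2 = 0.28, v̄ = (0.38+0.53)/2 = 0.455 → q = 6.9×0.28×0.455 = 0.8791 m³/s
Panel 2-3: Δb = 3.1 m, d̄ = (0.40+0.56)/2 = 0.48, v̄ = (0.53+0.74)/2 = 0.635 → q = 3.1×0.48×0.635 = 0.9449 m³/s
Panel 3-4: Δb = 2.1 m, d̄ = (0.56+0.71)/2 = 0.635, v̄ = (0.74+0.91)/2 = 0.825 → q = 2.1×0.635×0.825 = 1.100 m³/s
Panel 4-5: Δb = 2.3 m, d̄ = (0.71+0.63)/2 = 0.67, v̄ = (0.91+0.91)/2 = 0.91 → q = 2.3×0.67×0.91 = 1.402 m³/s
Panel 5-6: Δb = 7.8 m, d̄ = (0.63+0.17)/2 = 0.4, v̄ = (0.91+0.49)/2 = 0.7 → q = 7.8×0.4×0.7 = 2.184 m³/s
Q = Σ q = 6.510 m³/s
= 6.510 × 3600 = 23440 m³/h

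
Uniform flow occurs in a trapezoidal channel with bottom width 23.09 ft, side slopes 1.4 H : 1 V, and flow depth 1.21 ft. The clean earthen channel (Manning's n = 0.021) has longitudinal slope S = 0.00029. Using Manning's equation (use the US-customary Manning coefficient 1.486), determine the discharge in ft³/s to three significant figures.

38.5 ft³/s

A = (b + z·y)·y = (23.09 + 1.4×1.21)×1.21 = 29.99 ft²
P = b + 2y√(1+z²) = 23.09 + 2×1.21×√(1+1.4²) = 27.25 ft
R = A/P = 29.99/27.25 = 1.100 ft
Q = (1.486/n)·A·R^(2/3)·S^(1/2) = (1.486/0.021) × 29.99 × 1.100^(2/3) × 0.00029^(1/2) = 38.52 ft³/s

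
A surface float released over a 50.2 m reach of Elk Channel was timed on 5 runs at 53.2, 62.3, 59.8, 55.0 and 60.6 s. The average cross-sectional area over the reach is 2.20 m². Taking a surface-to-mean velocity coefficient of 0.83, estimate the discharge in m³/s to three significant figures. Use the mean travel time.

1.58 m³/s

t̄ = (53.2 + 62.3 + 59.8 + 55.0 + 60.6) / 5 = 58.18 s
v_surface = L / t̄ = 50.2 / 58.18 = 0.8628 m/s
v_mean = 0.83 × 0.8628 = 0.7162 m/s
Q = A × v_mean = 2.20 × 0.7162 = 1.576 m³/s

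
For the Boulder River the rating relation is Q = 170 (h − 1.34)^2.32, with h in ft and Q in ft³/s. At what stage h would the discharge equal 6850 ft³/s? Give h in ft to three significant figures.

6.26 ft

h − h₀ = (Q/C)^(1/b) = (6850/170)^(1/2.32) = 4.919 ft
h = 1.34 + 4.919 = 6.259 ft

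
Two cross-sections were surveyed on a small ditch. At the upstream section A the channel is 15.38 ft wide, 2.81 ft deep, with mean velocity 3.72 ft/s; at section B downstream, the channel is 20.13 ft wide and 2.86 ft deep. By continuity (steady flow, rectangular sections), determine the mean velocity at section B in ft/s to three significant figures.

2.79 ft/s

Q = A₁V₁ = (15.38×2.81) × 3.72 = 160.8 ft³/s
A₂ = 20.13 × 2.86 = 57.57 ft²
V₂ = Q/A₂ = 160.8/57.57 = 2.793 ft/s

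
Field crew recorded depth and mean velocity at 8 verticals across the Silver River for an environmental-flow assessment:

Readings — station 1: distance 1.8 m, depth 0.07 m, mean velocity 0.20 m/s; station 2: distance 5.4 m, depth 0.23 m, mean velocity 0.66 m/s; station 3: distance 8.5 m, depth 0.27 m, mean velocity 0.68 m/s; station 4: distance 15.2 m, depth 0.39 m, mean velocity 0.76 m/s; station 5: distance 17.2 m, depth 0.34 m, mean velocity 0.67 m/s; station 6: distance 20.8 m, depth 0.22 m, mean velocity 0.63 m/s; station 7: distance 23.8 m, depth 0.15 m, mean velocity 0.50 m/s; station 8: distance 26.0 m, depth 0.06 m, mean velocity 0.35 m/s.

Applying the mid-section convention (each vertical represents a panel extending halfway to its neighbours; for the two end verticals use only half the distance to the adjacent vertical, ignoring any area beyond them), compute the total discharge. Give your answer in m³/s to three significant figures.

4.04 m³/s

w_1 = (5.4 − 1.8)/2 = 1.8 m; q_1 = 0.20 × 0.07 × 1.8 = 0.02520 m³/s
w_2 = (8.5 − 1.8)/2 = 3.35 m; q_2 = 0.66 × 0.23 × 3.35 = 0.5085 m³/s
w_3 = (15.2 − 5.4)/2 = 4.9 m; q_3 = 0.68 × 0.27 × 4.9 = 0.8996 m³/s
w_4 = (17.2 − 8.5)/2 = 4.35 m; q_4 = 0.76 × 0.39 × 4.35 = 1.289 m³/s
w_5 = (20.8 − 15.2)/2 = 2.8 m; q_5 = 0.67 × 0.34 × 2.8 = 0.6378 m³/s
w_6 = (23.8 − 17.2)/2 = 3.3 m; q_6 = 0.63 × 0.22 × 3.3 = 0.4574 m³/s
w_7 = (26.0 − 20.8)/2 = 2.6 m; q_7 = 0.50 × 0.15 × 2.6 = 0.1950 m³/s
w_8 = (26.0 − 23.8)/2 = 1.1 m; q_8 = 0.35 × 0.06 × 1.1 = 0.02310 m³/s
Q = Σ qᵢ = 4.036 m³/s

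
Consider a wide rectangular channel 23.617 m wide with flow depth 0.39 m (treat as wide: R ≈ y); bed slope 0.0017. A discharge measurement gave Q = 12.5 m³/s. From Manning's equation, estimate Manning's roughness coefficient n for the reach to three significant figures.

A = b·y = 23.617 × 0.39 = 9.211 m²
Wide channel: R ≈ y = 0.39 m
n = (1/Q)·A·R^(2/3)·S^(1/2) = (1/12.5) × 9.211 × 0.5338 × 0.04123 = 0.01622

0.0162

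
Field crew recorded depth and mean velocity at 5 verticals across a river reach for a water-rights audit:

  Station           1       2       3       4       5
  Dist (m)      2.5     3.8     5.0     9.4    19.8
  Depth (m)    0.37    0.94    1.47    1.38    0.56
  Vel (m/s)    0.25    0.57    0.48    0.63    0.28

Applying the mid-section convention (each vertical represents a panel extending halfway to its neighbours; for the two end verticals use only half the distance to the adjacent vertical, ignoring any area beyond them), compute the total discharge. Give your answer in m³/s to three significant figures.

9.95 m³/s

w_1 = (3.8 − 2.5)/2 = 0.65 m; q_1 = 0.25 × 0.37 × 0.65 = 0.06013 m³/s
w_2 = (5.0 − 2.5)/2 = 1.25 m; q_2 = 0.57 × 0.94 × 1.25 = 0.6698 m³/s
w_3 = (9.4 − 3.8)/2 = 2.8 m; q_3 = 0.48 × 1.47 × 2.8 = 1.976 m³/s
w_4 = (19.8 − 5.0)/2 = 7.4 m; q_4 = 0.63 × 1.38 × 7.4 = 6.434 m³/s
w_5 = (19.8 − 9.4)/2 = 5.2 m; q_5 = 0.28 × 0.56 × 5.2 = 0.8154 m³/s
Q = Σ qᵢ = 9.954 m³/s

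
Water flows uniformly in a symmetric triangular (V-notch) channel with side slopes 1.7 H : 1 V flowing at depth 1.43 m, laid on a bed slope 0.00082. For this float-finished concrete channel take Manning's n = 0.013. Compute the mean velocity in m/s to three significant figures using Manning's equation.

A = z·y² = 1.7×1.43² = 3.476 m²
P = 2y√(1+z²) = 2×1.43×√(1+1.7²) = 5.641 m
R = A/P = 3.476/5.641 = 0.6163 m
Q = (1/n)·A·R^(2/3)·S^(1/2) = (1/0.013) × 3.476 × 0.6163^(2/3) × 0.00082^(1/2) = 5.545 m³/s
V = Q/A = 5.545/3.476 = 1.595 m/s

1.60 m/s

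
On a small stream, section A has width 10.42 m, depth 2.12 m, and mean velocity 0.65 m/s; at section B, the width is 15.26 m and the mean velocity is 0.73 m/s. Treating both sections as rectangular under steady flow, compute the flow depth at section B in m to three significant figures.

Q = A₁V₁ = (10.42×2.12) × 0.65 = 14.36 m³/s
d₂ = Q/(b₂ V₂) = 14.36/(15.26×0.73) = 1.289 m

1.29 m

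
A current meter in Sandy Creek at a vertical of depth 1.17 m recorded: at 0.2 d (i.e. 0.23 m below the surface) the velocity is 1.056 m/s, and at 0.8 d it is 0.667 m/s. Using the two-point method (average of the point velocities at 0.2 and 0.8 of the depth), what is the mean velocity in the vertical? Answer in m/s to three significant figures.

0.862 m/s

v̄ = (1.056 + 0.667) / 2 = 0.8615 m/s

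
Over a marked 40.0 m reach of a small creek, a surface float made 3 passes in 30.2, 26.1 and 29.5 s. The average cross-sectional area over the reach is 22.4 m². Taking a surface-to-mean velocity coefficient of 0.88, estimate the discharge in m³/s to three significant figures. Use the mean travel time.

27.6 m³/s

t̄ = (30.2 + 26.1 + 29.5) / 3 = 28.6 s
v_surface = L / t̄ = 40.0 / 28.6 = 1.399 m/s
v_mean = 0.88 × 1.399 = 1.231 m/s
Q = A × v_mean = 22.4 × 1.231 = 27.57 m³/s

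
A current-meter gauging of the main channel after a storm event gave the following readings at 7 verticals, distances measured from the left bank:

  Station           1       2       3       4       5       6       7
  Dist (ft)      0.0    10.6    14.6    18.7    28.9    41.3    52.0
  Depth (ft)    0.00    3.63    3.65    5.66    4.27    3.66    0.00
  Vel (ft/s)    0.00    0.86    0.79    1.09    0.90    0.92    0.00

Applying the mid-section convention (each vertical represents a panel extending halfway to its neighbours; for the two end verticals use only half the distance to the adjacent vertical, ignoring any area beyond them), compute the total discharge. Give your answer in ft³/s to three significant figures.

161 ft³/s

w_2 = (14.6 − 0.0)/2 = 7.3 ft; q_2 = 0.86 × 3.63 × 7.3 = 22.79 ft³/s
w_3 = (18.7 − 10.6)/2 = 4.05 ft; q_3 = 0.79 × 3.65 × 4.05 = 11.68 ft³/s
w_4 = (28.9 − 14.6)/2 = 7.15 ft; q_4 = 1.09 × 5.66 × 7.15 = 44.11 ft³/s
w_5 = (41.3 − 18.7)/2 = 11.3 ft; q_5 = 0.90 × 4.27 × 11.3 = 43.43 ft³/s
w_6 = (52.0 − 28.9)/2 = 11.55 ft; q_6 = 0.92 × 3.66 × 11.55 = 38.89 ft³/s
Stations 1, 7 contribute zero (depth or velocity is 0).
Q = Σ qᵢ = 160.9 ft³/s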